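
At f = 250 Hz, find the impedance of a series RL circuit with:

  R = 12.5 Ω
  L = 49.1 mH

Step 1 — Angular frequency: ω = 2π·f = 2π·250 = 1571 rad/s.
Step 2 — Component impedances:
  R: Z = R = 12.5 Ω
  L: Z = jωL = j·1571·0.0491 = 0 + j77.13 Ω
Step 3 — Series combination: Z_total = R + L = 12.5 + j77.13 Ω = 78.13∠80.8° Ω.

Z = 12.5 + j77.13 Ω = 78.13∠80.8° Ω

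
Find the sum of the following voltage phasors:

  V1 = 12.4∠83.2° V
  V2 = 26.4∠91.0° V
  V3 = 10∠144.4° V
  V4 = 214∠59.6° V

Step 1 — Convert each phasor to rectangular form:
  V1 = 12.4·(cos(83.2°) + j·sin(83.2°)) = 1.468 + j12.31 V
  V2 = 26.4·(cos(91.0°) + j·sin(91.0°)) = -0.4607 + j26.4 V
  V3 = 10·(cos(144.4°) + j·sin(144.4°)) = -8.131 + j5.821 V
  V4 = 214·(cos(59.6°) + j·sin(59.6°)) = 108.3 + j184.6 V
Step 2 — Sum components: V_total = 101.2 + j229.1 V.
Step 3 — Convert to polar: |V_total| = 250.5 V, ∠V_total = 66.2°.

V_total = 250.5∠66.2° V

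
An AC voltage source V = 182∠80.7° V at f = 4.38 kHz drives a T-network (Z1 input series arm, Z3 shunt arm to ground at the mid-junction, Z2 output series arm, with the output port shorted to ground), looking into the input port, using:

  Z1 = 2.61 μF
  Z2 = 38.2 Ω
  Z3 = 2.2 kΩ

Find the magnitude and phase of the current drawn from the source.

Step 1 — Angular frequency: ω = 2π·f = 2π·4380 = 2.752e+04 rad/s.
Step 2 — Component impedances:
  Z1: Z = 1/(jωC) = -j/(ω·C) = 0 - j13.92 Ω
  Z2: Z = R = 38.2 Ω
  Z3: Z = R = 2200 Ω
Step 3 — With the output port shorted to ground, the output series arm Z2 runs from the junction to ground; the shunt arm Z3 also runs from the junction to ground. They appear in parallel: Z3 || Z2 = 37.55 Ω.
Step 4 — Series with input arm Z1: Z_in = Z1 + (Z3 || Z2) = 37.55 - j13.92 Ω = 40.05∠-20.3° Ω.
Step 5 — Source phasor: V = 182∠80.7° V = 29.41 + j179.6 V.
Step 6 — Ohm's law: I = V / Z_total = (29.41 + j179.6) / (37.55 - j13.92) = -0.8706 + j4.461 A.
Step 7 — Convert to polar: |I| = 4.545 A, ∠I = 101.0°.

I = 4.545∠101.0° A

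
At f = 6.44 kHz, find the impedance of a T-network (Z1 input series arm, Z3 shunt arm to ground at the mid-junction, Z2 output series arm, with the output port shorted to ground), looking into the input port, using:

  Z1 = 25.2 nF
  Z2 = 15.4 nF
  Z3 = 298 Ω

Step 1 — Angular frequency: ω = 2π·f = 2π·6440 = 4.046e+04 rad/s.
Step 2 — Component impedances:
  Z1: Z = 1/(jωC) = -j/(ω·C) = 0 - j980.7 Ω
  Z2: Z = 1/(jωC) = -j/(ω·C) = 0 - j1605 Ω
  Z3: Z = R = 298 Ω
Step 3 — With the output port shorted to ground, the output series arm Z2 runs from the junction to ground; the shunt arm Z3 also runs from the junction to ground. They appear in parallel: Z3 || Z2 = 288.1 - j53.49 Ω.
Step 4 — Series with input arm Z1: Z_in = Z1 + (Z3 || Z2) = 288.1 - j1034 Ω = 1074∠-74.4° Ω.

Z = 288.1 - j1034 Ω = 1074∠-74.4° Ω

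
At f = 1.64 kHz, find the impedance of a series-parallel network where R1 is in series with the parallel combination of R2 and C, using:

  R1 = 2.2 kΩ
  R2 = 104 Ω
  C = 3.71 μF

Step 1 — Angular frequency: ω = 2π·f = 2π·1640 = 1.03e+04 rad/s.
Step 2 — Component impedances:
  R1: Z = R = 2200 Ω
  R2: Z = R = 104 Ω
  C: Z = 1/(jωC) = -j/(ω·C) = 0 - j26.16 Ω
Step 3 — Parallel branch: R2 || C = 1/(1/R2 + 1/C) = 6.188 - j24.6 Ω.
Step 4 — Series with R1: Z_total = R1 + (R2 || C) = 2206 - j24.6 Ω = 2206∠-0.6° Ω.

Z = 2206 - j24.6 Ω = 2206∠-0.6° Ω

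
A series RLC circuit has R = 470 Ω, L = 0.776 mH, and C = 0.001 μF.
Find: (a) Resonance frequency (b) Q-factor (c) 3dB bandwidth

Step 1 — Resonance: ω₀ = 1/√(LC) = 1/√(0.000776·1e-09) = 1.135e+06 rad/s.
Step 2 — f₀ = ω₀/(2π) = 1.807e+05 Hz.
Step 3 — Series Q: Q = ω₀L/R = 1.135e+06·0.000776/470 = 1.874.
Step 4 — Bandwidth: Δω = ω₀/Q = 6.057e+05 rad/s; BW = Δω/(2π) = 9.64e+04 Hz.

(a) f₀ = 1.807e+05 Hz  (b) Q = 1.874  (c) BW = 9.64e+04 Hz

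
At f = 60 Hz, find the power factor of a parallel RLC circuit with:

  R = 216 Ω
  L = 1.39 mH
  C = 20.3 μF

Step 1 — Angular frequency: ω = 2π·f = 2π·60 = 377 rad/s.
Step 2 — Component impedances:
  R: Z = R = 216 Ω
  L: Z = jωL = j·377·0.00139 = 0 + j0.524 Ω
  C: Z = 1/(jωC) = -j/(ω·C) = 0 - j130.7 Ω
Step 3 — Parallel combination: 1/Z_total = 1/R + 1/L + 1/C; Z_total = 0.001282 + j0.5261 Ω = 0.5261∠89.9° Ω.
Step 4 — Power factor: PF = cos(φ) = Re(Z)/|Z| = 0.0012815/0.52613 = 0.002436.
Step 5 — Type: Im(Z) = 0.5261 ⇒ lagging (phase φ = 89.9°).

PF = 0.002436 (lagging, φ = 89.9°)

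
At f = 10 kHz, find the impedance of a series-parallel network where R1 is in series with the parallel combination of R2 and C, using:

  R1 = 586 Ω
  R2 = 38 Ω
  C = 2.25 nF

Step 1 — Angular frequency: ω = 2π·f = 2π·1e+04 = 6.283e+04 rad/s.
Step 2 — Component impedances:
  R1: Z = R = 586 Ω
  R2: Z = R = 38 Ω
  C: Z = 1/(jωC) = -j/(ω·C) = 0 - j7074 Ω
Step 3 — Parallel branch: R2 || C = 1/(1/R2 + 1/C) = 38 - j0.2041 Ω.
Step 4 — Series with R1: Z_total = R1 + (R2 || C) = 624 - j0.2041 Ω = 624∠-0.0° Ω.

Z = 624 - j0.2041 Ω = 624∠-0.0° Ω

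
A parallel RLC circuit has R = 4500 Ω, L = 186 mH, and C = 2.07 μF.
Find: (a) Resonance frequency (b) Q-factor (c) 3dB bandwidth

Step 1 — Resonance: ω₀ = 1/√(LC) = 1/√(0.186·2.07e-06) = 1612 rad/s.
Step 2 — f₀ = ω₀/(2π) = 256.5 Hz.
Step 3 — Parallel Q: Q = R/(ω₀L) = 4500/(1612·0.186) = 15.01.
Step 4 — Bandwidth: Δω = ω₀/Q = 107.4 rad/s; BW = Δω/(2π) = 17.09 Hz.

(a) f₀ = 256.5 Hz  (b) Q = 15.01  (c) BW = 17.09 Hz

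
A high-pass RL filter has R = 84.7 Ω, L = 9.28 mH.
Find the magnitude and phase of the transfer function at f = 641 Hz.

Step 1 — Angular frequency: ω = 2π·641 = 4028 rad/s.
Step 2 — Transfer function: H(jω) = jωL/(R + jωL).
Step 3 — Numerator jωL = j·37.38; denominator R + jωL = 84.7 + j37.38.
Step 4 — H = 0.163 + j0.3693.
Step 5 — Magnitude: |H| = 0.4037 (-7.9 dB); phase: φ = 66.2°.

|H| = 0.4037 (-7.9 dB), φ = 66.2°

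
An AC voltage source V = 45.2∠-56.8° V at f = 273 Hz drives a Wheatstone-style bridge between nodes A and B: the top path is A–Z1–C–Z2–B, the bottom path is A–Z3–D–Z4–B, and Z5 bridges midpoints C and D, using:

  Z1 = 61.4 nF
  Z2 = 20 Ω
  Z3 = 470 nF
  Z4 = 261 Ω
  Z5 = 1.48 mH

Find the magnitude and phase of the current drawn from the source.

Step 1 — Angular frequency: ω = 2π·f = 2π·273 = 1715 rad/s.
Step 2 — Component impedances:
  Z1: Z = 1/(jωC) = -j/(ω·C) = 0 - j9495 Ω
  Z2: Z = R = 20 Ω
  Z3: Z = 1/(jωC) = -j/(ω·C) = 0 - j1240 Ω
  Z4: Z = R = 261 Ω
  Z5: Z = jωL = j·1715·0.00148 = 0 + j2.539 Ω
Step 3 — Bridge requires nodal analysis (the Z5 bridge couples midpoints C and D, so the two paths cannot be reduced to a simple series/parallel combination). Setting node B to ground and injecting 1 A at node A, the 3-node admittance system at A, C, D solves to V_A = Z_AB = 18.59 - j1095 Ω = 1096∠-89.0° Ω.
Step 4 — Source phasor: V = 45.2∠-56.8° V = 24.75 - j37.82 V.
Step 5 — Ohm's law: I = V / Z_total = (24.75 - j37.82) / (18.59 - j1095) = 0.0349 + j0.022 A.
Step 6 — Convert to polar: |I| = 0.04126 A, ∠I = 32.2°.

I = 0.04126∠32.2° A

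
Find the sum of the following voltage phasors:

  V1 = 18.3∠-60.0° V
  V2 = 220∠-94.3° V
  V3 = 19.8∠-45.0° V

Step 1 — Convert each phasor to rectangular form:
  V1 = 18.3·(cos(-60.0°) + j·sin(-60.0°)) = 9.15 - j15.85 V
  V2 = 220·(cos(-94.3°) + j·sin(-94.3°)) = -16.5 - j219.4 V
  V3 = 19.8·(cos(-45.0°) + j·sin(-45.0°)) = 14 - j14 V
Step 2 — Sum components: V_total = 6.655 - j249.2 V.
Step 3 — Convert to polar: |V_total| = 249.3 V, ∠V_total = -88.5°.

V_total = 249.3∠-88.5° V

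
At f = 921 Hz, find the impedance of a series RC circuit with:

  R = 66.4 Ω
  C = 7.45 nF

Step 1 — Angular frequency: ω = 2π·f = 2π·921 = 5787 rad/s.
Step 2 — Component impedances:
  R: Z = R = 66.4 Ω
  C: Z = 1/(jωC) = -j/(ω·C) = 0 - j2.32e+04 Ω
Step 3 — Series combination: Z_total = R + C = 66.4 - j2.32e+04 Ω = 2.32e+04∠-89.8° Ω.

Z = 66.4 - j2.32e+04 Ω = 2.32e+04∠-89.8° Ω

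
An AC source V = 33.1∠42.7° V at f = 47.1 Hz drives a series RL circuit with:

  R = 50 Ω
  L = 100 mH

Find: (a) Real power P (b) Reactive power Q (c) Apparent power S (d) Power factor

Step 1 — Angular frequency: ω = 2π·f = 2π·47.1 = 295.9 rad/s.
Step 2 — Component impedances:
  R: Z = R = 50 Ω
  L: Z = jωL = j·295.9·0.1 = 0 + j29.59 Ω
Step 3 — Series combination: Z_total = R + L = 50 + j29.59 Ω = 58.1∠30.6° Ω.
Step 4 — Source phasor: V = 33.1∠42.7° V = 24.33 + j22.45 V.
Step 5 — Current: I = V / Z = 0.5571 + j0.1192 A = 0.5697∠12.1° A.
Step 6 — Complex power: S = V·I* = 16.23 + j9.605 VA.
Step 7 — Real power: P = Re(S) = 16.23 W.
Step 8 — Reactive power: Q = Im(S) = 9.605 VAR.
Step 9 — Apparent power: |S| = 18.86 VA.
Step 10 — Power factor: PF = P/|S| = 0.8606 (lagging).

(a) P = 16.23 W  (b) Q = 9.605 VAR  (c) S = 18.86 VA  (d) PF = 0.8606 (lagging)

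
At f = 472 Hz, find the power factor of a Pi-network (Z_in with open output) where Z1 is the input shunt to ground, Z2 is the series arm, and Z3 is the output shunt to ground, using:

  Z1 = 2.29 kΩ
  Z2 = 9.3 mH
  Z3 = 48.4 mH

Step 1 — Angular frequency: ω = 2π·f = 2π·472 = 2966 rad/s.
Step 2 — Component impedances:
  Z1: Z = R = 2290 Ω
  Z2: Z = jωL = j·2966·0.0093 = 0 + j27.58 Ω
  Z3: Z = jωL = j·2966·0.0484 = 0 + j143.5 Ω
Step 3 — With open output, the series arm Z2 and the output shunt Z3 appear in series to ground: Z2 + Z3 = 0 + j171.1 Ω.
Step 4 — Parallel with input shunt Z1: Z_in = Z1 || (Z2 + Z3) = 12.72 + j170.2 Ω = 170.6∠85.7° Ω.
Step 5 — Power factor: PF = cos(φ) = Re(Z)/|Z| = 12.716/170.64 = 0.07452.
Step 6 — Type: Im(Z) = 170.2 ⇒ lagging (phase φ = 85.7°).

PF = 0.07452 (lagging, φ = 85.7°)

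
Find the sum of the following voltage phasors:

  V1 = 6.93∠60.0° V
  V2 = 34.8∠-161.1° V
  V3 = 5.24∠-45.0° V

Step 1 — Convert each phasor to rectangular form:
  V1 = 6.93·(cos(60.0°) + j·sin(60.0°)) = 3.465 + j6.002 V
  V2 = 34.8·(cos(-161.1°) + j·sin(-161.1°)) = -32.92 - j11.27 V
  V3 = 5.24·(cos(-45.0°) + j·sin(-45.0°)) = 3.705 - j3.705 V
Step 2 — Sum components: V_total = -25.75 - j8.976 V.
Step 3 — Convert to polar: |V_total| = 27.27 V, ∠V_total = -160.8°.

V_total = 27.27∠-160.8° V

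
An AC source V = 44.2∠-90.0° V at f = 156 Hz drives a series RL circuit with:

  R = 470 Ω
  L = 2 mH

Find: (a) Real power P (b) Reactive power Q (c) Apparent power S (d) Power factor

Step 1 — Angular frequency: ω = 2π·f = 2π·156 = 980.2 rad/s.
Step 2 — Component impedances:
  R: Z = R = 470 Ω
  L: Z = jωL = j·980.2·0.002 = 0 + j1.96 Ω
Step 3 — Series combination: Z_total = R + L = 470 + j1.96 Ω = 470∠0.2° Ω.
Step 4 — Source phasor: V = 44.2∠-90.0° V = 0 - j44.2 V.
Step 5 — Current: I = V / Z = -0.0003922 - j0.09404 A = 0.09404∠-90.2° A.
Step 6 — Complex power: S = V·I* = 4.157 + j0.01734 VA.
Step 7 — Real power: P = Re(S) = 4.157 W.
Step 8 — Reactive power: Q = Im(S) = 0.01734 VAR.
Step 9 — Apparent power: |S| = 4.157 VA.
Step 10 — Power factor: PF = P/|S| = 1 (lagging).

(a) P = 4.157 W  (b) Q = 0.01734 VAR  (c) S = 4.157 VA  (d) PF = 1 (lagging)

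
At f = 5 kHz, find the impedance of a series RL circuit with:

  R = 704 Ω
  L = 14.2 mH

Step 1 — Angular frequency: ω = 2π·f = 2π·5000 = 3.142e+04 rad/s.
Step 2 — Component impedances:
  R: Z = R = 704 Ω
  L: Z = jωL = j·3.142e+04·0.0142 = 0 + j446.1 Ω
Step 3 — Series combination: Z_total = R + L = 704 + j446.1 Ω = 833.4∠32.4° Ω.

Z = 704 + j446.1 Ω = 833.4∠32.4° Ω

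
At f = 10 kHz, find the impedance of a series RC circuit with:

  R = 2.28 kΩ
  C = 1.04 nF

Step 1 — Angular frequency: ω = 2π·f = 2π·1e+04 = 6.283e+04 rad/s.
Step 2 — Component impedances:
  R: Z = R = 2280 Ω
  C: Z = 1/(jωC) = -j/(ω·C) = 0 - j1.53e+04 Ω
Step 3 — Series combination: Z_total = R + C = 2280 - j1.53e+04 Ω = 1.547e+04∠-81.5° Ω.

Z = 2280 - j1.53e+04 Ω = 1.547e+04∠-81.5° Ω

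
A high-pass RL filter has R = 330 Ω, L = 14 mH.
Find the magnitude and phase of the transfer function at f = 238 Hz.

Step 1 — Angular frequency: ω = 2π·238 = 1495 rad/s.
Step 2 — Transfer function: H(jω) = jωL/(R + jωL).
Step 3 — Numerator jωL = j·20.94; denominator R + jωL = 330 + j20.94.
Step 4 — H = 0.004009 + j0.06319.
Step 5 — Magnitude: |H| = 0.06331 (-24.0 dB); phase: φ = 86.4°.

|H| = 0.06331 (-24.0 dB), φ = 86.4°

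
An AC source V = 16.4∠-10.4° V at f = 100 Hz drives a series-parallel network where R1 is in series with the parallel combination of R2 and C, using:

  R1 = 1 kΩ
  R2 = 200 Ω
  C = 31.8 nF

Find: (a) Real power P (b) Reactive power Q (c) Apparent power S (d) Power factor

Step 1 — Angular frequency: ω = 2π·f = 2π·100 = 628.3 rad/s.
Step 2 — Component impedances:
  R1: Z = R = 1000 Ω
  R2: Z = R = 200 Ω
  C: Z = 1/(jωC) = -j/(ω·C) = 0 - j5.005e+04 Ω
Step 3 — Parallel branch: R2 || C = 1/(1/R2 + 1/C) = 200 - j0.7992 Ω.
Step 4 — Series with R1: Z_total = R1 + (R2 || C) = 1200 - j0.7992 Ω = 1200∠-0.0° Ω.
Step 5 — Source phasor: V = 16.4∠-10.4° V = 16.13 - j2.961 V.
Step 6 — Current: I = V / Z = 0.01344 - j0.002458 A = 0.01367∠-10.4° A.
Step 7 — Complex power: S = V·I* = 0.2241 - j0.0001493 VA.
Step 8 — Real power: P = Re(S) = 0.2241 W.
Step 9 — Reactive power: Q = Im(S) = -0.0001493 VAR.
Step 10 — Apparent power: |S| = 0.2241 VA.
Step 11 — Power factor: PF = P/|S| = 1 (leading).

(a) P = 0.2241 W  (b) Q = -0.0001493 VAR  (c) S = 0.2241 VA  (d) PF = 1 (leading)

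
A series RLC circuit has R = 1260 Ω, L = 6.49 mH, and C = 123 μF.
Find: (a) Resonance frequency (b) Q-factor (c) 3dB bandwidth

Step 1 — Resonance: ω₀ = 1/√(LC) = 1/√(0.00649·0.000123) = 1119 rad/s.
Step 2 — f₀ = ω₀/(2π) = 178.1 Hz.
Step 3 — Series Q: Q = ω₀L/R = 1119·0.00649/1260 = 0.005765.
Step 4 — Bandwidth: Δω = ω₀/Q = 1.941e+05 rad/s; BW = Δω/(2π) = 3.09e+04 Hz.

(a) f₀ = 178.1 Hz  (b) Q = 0.005765  (c) BW = 3.09e+04 Hz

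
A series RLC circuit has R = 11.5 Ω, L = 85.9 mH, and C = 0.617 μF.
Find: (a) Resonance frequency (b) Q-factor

Step 1 — Resonance condition Im(Z)=0 gives ω₀ = 1/√(LC).
Step 2 — ω₀ = 1/√(0.0859·6.17e-07) = 4344 rad/s.
Step 3 — f₀ = ω₀/(2π) = 691.3 Hz.
Step 4 — Series Q: Q = ω₀L/R = 4344·0.0859/11.5 = 32.45.

(a) f₀ = 691.3 Hz  (b) Q = 32.45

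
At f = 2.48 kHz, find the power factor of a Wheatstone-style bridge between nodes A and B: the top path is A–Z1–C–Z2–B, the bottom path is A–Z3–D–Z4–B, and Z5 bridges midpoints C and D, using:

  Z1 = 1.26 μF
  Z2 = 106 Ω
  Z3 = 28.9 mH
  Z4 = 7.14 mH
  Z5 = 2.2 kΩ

Step 1 — Angular frequency: ω = 2π·f = 2π·2480 = 1.558e+04 rad/s.
Step 2 — Component impedances:
  Z1: Z = 1/(jωC) = -j/(ω·C) = 0 - j50.93 Ω
  Z2: Z = R = 106 Ω
  Z3: Z = jωL = j·1.558e+04·0.0289 = 0 + j450.3 Ω
  Z4: Z = jωL = j·1.558e+04·0.00714 = 0 + j111.3 Ω
  Z5: Z = R = 2200 Ω
Step 3 — Bridge requires nodal analysis (the Z5 bridge couples midpoints C and D, so the two paths cannot be reduced to a simple series/parallel combination). Setting node B to ground and injecting 1 A at node A, the 3-node admittance system at A, C, D solves to V_A = Z_AB = 119.8 - j32.62 Ω = 124.2∠-15.2° Ω.
Step 4 — Power factor: PF = cos(φ) = Re(Z)/|Z| = 119.81/124.17 = 0.9649.
Step 5 — Type: Im(Z) = -32.62 ⇒ leading (phase φ = -15.2°).

PF = 0.9649 (leading, φ = -15.2°)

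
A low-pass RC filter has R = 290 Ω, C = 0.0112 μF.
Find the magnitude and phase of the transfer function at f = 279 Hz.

Step 1 — Angular frequency: ω = 2π·279 = 1753 rad/s.
Step 2 — Transfer function: H(jω) = 1/(1 + jωRC).
Step 3 — Denominator: 1 + jωRC = 1 + j·1753·290·1.12e-08 = 1 + j0.005694.
Step 4 — H = 1 - j0.005694.
Step 5 — Magnitude: |H| = 1 (-0.0 dB); phase: φ = -0.3°.

|H| = 1 (-0.0 dB), φ = -0.3°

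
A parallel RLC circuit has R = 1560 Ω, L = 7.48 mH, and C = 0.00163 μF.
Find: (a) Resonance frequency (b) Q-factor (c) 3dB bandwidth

Step 1 — Resonance: ω₀ = 1/√(LC) = 1/√(0.00748·1.63e-09) = 2.864e+05 rad/s.
Step 2 — f₀ = ω₀/(2π) = 4.558e+04 Hz.
Step 3 — Parallel Q: Q = R/(ω₀L) = 1560/(2.864e+05·0.00748) = 0.7282.
Step 4 — Bandwidth: Δω = ω₀/Q = 3.933e+05 rad/s; BW = Δω/(2π) = 6.259e+04 Hz.

(a) f₀ = 4.558e+04 Hz  (b) Q = 0.7282  (c) BW = 6.259e+04 Hz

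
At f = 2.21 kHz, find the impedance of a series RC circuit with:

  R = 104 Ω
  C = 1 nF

Step 1 — Angular frequency: ω = 2π·f = 2π·2210 = 1.389e+04 rad/s.
Step 2 — Component impedances:
  R: Z = R = 104 Ω
  C: Z = 1/(jωC) = -j/(ω·C) = 0 - j7.202e+04 Ω
Step 3 — Series combination: Z_total = R + C = 104 - j7.202e+04 Ω = 7.202e+04∠-89.9° Ω.

Z = 104 - j7.202e+04 Ω = 7.202e+04∠-89.9° Ω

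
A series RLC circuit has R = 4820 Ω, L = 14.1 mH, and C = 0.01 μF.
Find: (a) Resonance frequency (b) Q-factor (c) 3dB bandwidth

Step 1 — Resonance condition Im(Z)=0 gives ω₀ = 1/√(LC).
Step 2 — ω₀ = 1/√(0.0141·1e-08) = 8.422e+04 rad/s.
Step 3 — f₀ = ω₀/(2π) = 1.34e+04 Hz.
Step 4 — Series Q: Q = ω₀L/R = 8.422e+04·0.0141/4820 = 0.2464.
Step 5 — 3dB bandwidth: Δω = ω₀/Q = 3.418e+05 rad/s; BW = Δω/(2π) = 5.441e+04 Hz.

(a) f₀ = 1.34e+04 Hz  (b) Q = 0.2464  (c) BW = 5.441e+04 Hz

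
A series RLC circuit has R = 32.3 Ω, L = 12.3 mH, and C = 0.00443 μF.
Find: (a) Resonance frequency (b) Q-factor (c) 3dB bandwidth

Step 1 — Resonance: ω₀ = 1/√(LC) = 1/√(0.0123·4.43e-09) = 1.355e+05 rad/s.
Step 2 — f₀ = ω₀/(2π) = 2.156e+04 Hz.
Step 3 — Series Q: Q = ω₀L/R = 1.355e+05·0.0123/32.3 = 51.59.
Step 4 — Bandwidth: Δω = ω₀/Q = 2626 rad/s; BW = Δω/(2π) = 417.9 Hz.

(a) f₀ = 2.156e+04 Hz  (b) Q = 51.59  (c) BW = 417.9 Hz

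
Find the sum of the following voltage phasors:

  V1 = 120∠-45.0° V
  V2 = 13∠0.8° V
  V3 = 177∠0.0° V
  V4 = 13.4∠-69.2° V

Step 1 — Convert each phasor to rectangular form:
  V1 = 120·(cos(-45.0°) + j·sin(-45.0°)) = 84.85 - j84.85 V
  V2 = 13·(cos(0.8°) + j·sin(0.8°)) = 13 + j0.1815 V
  V3 = 177·(cos(0.0°) + j·sin(0.0°)) = 177 V
  V4 = 13.4·(cos(-69.2°) + j·sin(-69.2°)) = 4.758 - j12.53 V
Step 2 — Sum components: V_total = 279.6 - j97.2 V.
Step 3 — Convert to polar: |V_total| = 296 V, ∠V_total = -19.2°.

V_total = 296∠-19.2° V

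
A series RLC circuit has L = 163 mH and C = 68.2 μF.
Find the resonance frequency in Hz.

Step 1 — Resonance condition Im(Z)=0 gives ω₀ = 1/√(LC).
Step 2 — ω₀ = 1/√(0.163·6.82e-05) = 299.9 rad/s.
Step 3 — f₀ = ω₀/(2π) = 47.73 Hz.

f₀ = 47.73 Hz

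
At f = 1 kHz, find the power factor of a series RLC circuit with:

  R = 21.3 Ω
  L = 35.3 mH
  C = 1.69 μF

Step 1 — Angular frequency: ω = 2π·f = 2π·1000 = 6283 rad/s.
Step 2 — Component impedances:
  R: Z = R = 21.3 Ω
  L: Z = jωL = j·6283·0.0353 = 0 + j221.8 Ω
  C: Z = 1/(jωC) = -j/(ω·C) = 0 - j94.17 Ω
Step 3 — Series combination: Z_total = R + L + C = 21.3 + j127.6 Ω = 129.4∠80.5° Ω.
Step 4 — Power factor: PF = cos(φ) = Re(Z)/|Z| = 21.3/129.4 = 0.1646.
Step 5 — Type: Im(Z) = 127.6 ⇒ lagging (phase φ = 80.5°).

PF = 0.1646 (lagging, φ = 80.5°)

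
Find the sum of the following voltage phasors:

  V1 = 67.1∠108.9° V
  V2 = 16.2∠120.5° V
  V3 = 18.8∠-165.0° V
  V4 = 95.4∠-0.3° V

Step 1 — Convert each phasor to rectangular form:
  V1 = 67.1·(cos(108.9°) + j·sin(108.9°)) = -21.73 + j63.48 V
  V2 = 16.2·(cos(120.5°) + j·sin(120.5°)) = -8.222 + j13.96 V
  V3 = 18.8·(cos(-165.0°) + j·sin(-165.0°)) = -18.16 - j4.866 V
  V4 = 95.4·(cos(-0.3°) + j·sin(-0.3°)) = 95.4 - j0.4995 V
Step 2 — Sum components: V_total = 47.28 + j72.08 V.
Step 3 — Convert to polar: |V_total| = 86.2 V, ∠V_total = 56.7°.

V_total = 86.2∠56.7° V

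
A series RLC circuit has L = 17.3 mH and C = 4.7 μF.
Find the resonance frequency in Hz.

Step 1 — Resonance condition Im(Z)=0 gives ω₀ = 1/√(LC).
Step 2 — ω₀ = 1/√(0.0173·4.7e-06) = 3507 rad/s.
Step 3 — f₀ = ω₀/(2π) = 558.1 Hz.

f₀ = 558.1 Hz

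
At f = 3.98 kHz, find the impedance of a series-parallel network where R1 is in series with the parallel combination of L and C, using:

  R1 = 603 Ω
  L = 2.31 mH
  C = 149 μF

Step 1 — Angular frequency: ω = 2π·f = 2π·3980 = 2.501e+04 rad/s.
Step 2 — Component impedances:
  R1: Z = R = 603 Ω
  L: Z = jωL = j·2.501e+04·0.00231 = 0 + j57.77 Ω
  C: Z = 1/(jωC) = -j/(ω·C) = 0 - j0.2684 Ω
Step 3 — Parallel branch: L || C = 1/(1/L + 1/C) = 0 - j0.2696 Ω.
Step 4 — Series with R1: Z_total = R1 + (L || C) = 603 - j0.2696 Ω = 603∠-0.0° Ω.

Z = 603 - j0.2696 Ω = 603∠-0.0° Ω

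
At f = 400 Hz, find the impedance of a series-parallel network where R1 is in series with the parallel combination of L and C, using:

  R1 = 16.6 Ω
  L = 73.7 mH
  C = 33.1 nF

Step 1 — Angular frequency: ω = 2π·f = 2π·400 = 2513 rad/s.
Step 2 — Component impedances:
  R1: Z = R = 16.6 Ω
  L: Z = jωL = j·2513·0.0737 = 0 + j185.2 Ω
  C: Z = 1/(jωC) = -j/(ω·C) = 0 - j1.202e+04 Ω
Step 3 — Parallel branch: L || C = 1/(1/L + 1/C) = 0 + j188.1 Ω.
Step 4 — Series with R1: Z_total = R1 + (L || C) = 16.6 + j188.1 Ω = 188.9∠85.0° Ω.

Z = 16.6 + j188.1 Ω = 188.9∠85.0° Ω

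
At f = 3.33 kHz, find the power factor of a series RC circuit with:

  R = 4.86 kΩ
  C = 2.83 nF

Step 1 — Angular frequency: ω = 2π·f = 2π·3330 = 2.092e+04 rad/s.
Step 2 — Component impedances:
  R: Z = R = 4860 Ω
  C: Z = 1/(jωC) = -j/(ω·C) = 0 - j1.689e+04 Ω
Step 3 — Series combination: Z_total = R + C = 4860 - j1.689e+04 Ω = 1.757e+04∠-73.9° Ω.
Step 4 — Power factor: PF = cos(φ) = Re(Z)/|Z| = 4860/17574 = 0.2765.
Step 5 — Type: Im(Z) = -1.689e+04 ⇒ leading (phase φ = -73.9°).

PF = 0.2765 (leading, φ = -73.9°)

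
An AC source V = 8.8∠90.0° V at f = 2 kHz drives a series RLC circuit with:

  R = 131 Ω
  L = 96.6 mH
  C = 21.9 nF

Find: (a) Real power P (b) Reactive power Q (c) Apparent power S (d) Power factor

Step 1 — Angular frequency: ω = 2π·f = 2π·2000 = 1.257e+04 rad/s.
Step 2 — Component impedances:
  R: Z = R = 131 Ω
  L: Z = jωL = j·1.257e+04·0.0966 = 0 + j1214 Ω
  C: Z = 1/(jωC) = -j/(ω·C) = 0 - j3634 Ω
Step 3 — Series combination: Z_total = R + L + C = 131 - j2420 Ω = 2423∠-86.9° Ω.
Step 4 — Source phasor: V = 8.8∠90.0° V = 0 + j8.8 V.
Step 5 — Current: I = V / Z = -0.003626 + j0.0001963 A = 0.003631∠176.9° A.
Step 6 — Complex power: S = V·I* = 0.001728 - j0.03191 VA.
Step 7 — Real power: P = Re(S) = 0.001728 W.
Step 8 — Reactive power: Q = Im(S) = -0.03191 VAR.
Step 9 — Apparent power: |S| = 0.03196 VA.
Step 10 — Power factor: PF = P/|S| = 0.05406 (leading).

(a) P = 0.001728 W  (b) Q = -0.03191 VAR  (c) S = 0.03196 VA  (d) PF = 0.05406 (leading)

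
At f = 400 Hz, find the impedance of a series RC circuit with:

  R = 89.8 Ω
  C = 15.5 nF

Step 1 — Angular frequency: ω = 2π·f = 2π·400 = 2513 rad/s.
Step 2 — Component impedances:
  R: Z = R = 89.8 Ω
  C: Z = 1/(jωC) = -j/(ω·C) = 0 - j2.567e+04 Ω
Step 3 — Series combination: Z_total = R + C = 89.8 - j2.567e+04 Ω = 2.567e+04∠-89.8° Ω.

Z = 89.8 - j2.567e+04 Ω = 2.567e+04∠-89.8° Ω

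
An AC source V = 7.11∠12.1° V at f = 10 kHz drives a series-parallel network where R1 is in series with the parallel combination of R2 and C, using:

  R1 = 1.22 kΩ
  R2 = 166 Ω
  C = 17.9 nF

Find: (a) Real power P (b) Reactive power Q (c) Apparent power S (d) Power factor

Step 1 — Angular frequency: ω = 2π·f = 2π·1e+04 = 6.283e+04 rad/s.
Step 2 — Component impedances:
  R1: Z = R = 1220 Ω
  R2: Z = R = 166 Ω
  C: Z = 1/(jωC) = -j/(ω·C) = 0 - j889.1 Ω
Step 3 — Parallel branch: R2 || C = 1/(1/R2 + 1/C) = 160.4 - j29.95 Ω.
Step 4 — Series with R1: Z_total = R1 + (R2 || C) = 1380 - j29.95 Ω = 1381∠-1.2° Ω.
Step 5 — Source phasor: V = 7.11∠12.1° V = 6.952 + j1.49 V.
Step 6 — Current: I = V / Z = 0.00501 + j0.001188 A = 0.005149∠13.3° A.
Step 7 — Complex power: S = V·I* = 0.0366 - j0.0007941 VA.
Step 8 — Real power: P = Re(S) = 0.0366 W.
Step 9 — Reactive power: Q = Im(S) = -0.0007941 VAR.
Step 10 — Apparent power: |S| = 0.03661 VA.
Step 11 — Power factor: PF = P/|S| = 0.9998 (leading).

(a) P = 0.0366 W  (b) Q = -0.0007941 VAR  (c) S = 0.03661 VA  (d) PF = 0.9998 (leading)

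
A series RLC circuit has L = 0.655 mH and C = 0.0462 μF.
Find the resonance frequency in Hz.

Step 1 — Resonance condition Im(Z)=0 gives ω₀ = 1/√(LC).
Step 2 — ω₀ = 1/√(0.000655·4.62e-08) = 1.818e+05 rad/s.
Step 3 — f₀ = ω₀/(2π) = 2.893e+04 Hz.

f₀ = 2.893e+04 Hz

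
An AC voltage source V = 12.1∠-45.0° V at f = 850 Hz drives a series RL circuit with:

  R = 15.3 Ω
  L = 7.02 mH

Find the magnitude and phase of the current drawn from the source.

Step 1 — Angular frequency: ω = 2π·f = 2π·850 = 5341 rad/s.
Step 2 — Component impedances:
  R: Z = R = 15.3 Ω
  L: Z = jωL = j·5341·0.00702 = 0 + j37.49 Ω
Step 3 — Series combination: Z_total = R + L = 15.3 + j37.49 Ω = 40.49∠67.8° Ω.
Step 4 — Source phasor: V = 12.1∠-45.0° V = 8.556 - j8.556 V.
Step 5 — Ohm's law: I = V / Z_total = (8.556 - j8.556) / (15.3 + j37.49) = -0.1158 - j0.2755 A.
Step 6 — Convert to polar: |I| = 0.2988 A, ∠I = -112.8°.

I = 0.2988∠-112.8° A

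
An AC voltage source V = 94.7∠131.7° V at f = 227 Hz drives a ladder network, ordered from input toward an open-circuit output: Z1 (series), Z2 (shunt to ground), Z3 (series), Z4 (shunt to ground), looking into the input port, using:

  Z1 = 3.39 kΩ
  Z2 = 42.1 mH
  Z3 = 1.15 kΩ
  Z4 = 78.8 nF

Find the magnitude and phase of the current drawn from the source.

Step 1 — Angular frequency: ω = 2π·f = 2π·227 = 1426 rad/s.
Step 2 — Component impedances:
  Z1: Z = R = 3390 Ω
  Z2: Z = jωL = j·1426·0.0421 = 0 + j60.05 Ω
  Z3: Z = R = 1150 Ω
  Z4: Z = 1/(jωC) = -j/(ω·C) = 0 - j8898 Ω
Step 3 — Ladder network (open output): work backward from the far end, alternating series and parallel combinations. Z_in = 3390 + j60.45 Ω = 3391∠1.0° Ω.
Step 4 — Source phasor: V = 94.7∠131.7° V = -63 + j70.71 V.
Step 5 — Ohm's law: I = V / Z_total = (-63 + j70.71) / (3390 + j60.45) = -0.01821 + j0.02118 A.
Step 6 — Convert to polar: |I| = 0.02793 A, ∠I = 130.7°.

I = 0.02793∠130.7° A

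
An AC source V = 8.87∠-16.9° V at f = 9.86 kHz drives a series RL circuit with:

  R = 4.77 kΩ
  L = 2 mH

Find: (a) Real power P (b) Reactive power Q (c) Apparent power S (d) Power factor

Step 1 — Angular frequency: ω = 2π·f = 2π·9860 = 6.195e+04 rad/s.
Step 2 — Component impedances:
  R: Z = R = 4770 Ω
  L: Z = jωL = j·6.195e+04·0.002 = 0 + j123.9 Ω
Step 3 — Series combination: Z_total = R + L = 4770 + j123.9 Ω = 4772∠1.5° Ω.
Step 4 — Source phasor: V = 8.87∠-16.9° V = 8.487 - j2.579 V.
Step 5 — Current: I = V / Z = 0.001764 - j0.0005864 A = 0.001859∠-18.4° A.
Step 6 — Complex power: S = V·I* = 0.01648 + j0.0004282 VA.
Step 7 — Real power: P = Re(S) = 0.01648 W.
Step 8 — Reactive power: Q = Im(S) = 0.0004282 VAR.
Step 9 — Apparent power: |S| = 0.01649 VA.
Step 10 — Power factor: PF = P/|S| = 0.9997 (lagging).

(a) P = 0.01648 W  (b) Q = 0.0004282 VAR  (c) S = 0.01649 VA  (d) PF = 0.9997 (lagging)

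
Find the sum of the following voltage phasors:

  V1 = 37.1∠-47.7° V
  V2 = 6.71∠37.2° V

Step 1 — Convert each phasor to rectangular form:
  V1 = 37.1·(cos(-47.7°) + j·sin(-47.7°)) = 24.97 - j27.44 V
  V2 = 6.71·(cos(37.2°) + j·sin(37.2°)) = 5.345 + j4.057 V
Step 2 — Sum components: V_total = 30.31 - j23.38 V.
Step 3 — Convert to polar: |V_total| = 38.28 V, ∠V_total = -37.6°.

V_total = 38.28∠-37.6° V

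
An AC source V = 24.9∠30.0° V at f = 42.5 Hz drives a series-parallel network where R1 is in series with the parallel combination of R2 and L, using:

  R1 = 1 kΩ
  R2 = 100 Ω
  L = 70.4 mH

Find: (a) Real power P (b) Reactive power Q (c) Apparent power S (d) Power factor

Step 1 — Angular frequency: ω = 2π·f = 2π·42.5 = 267 rad/s.
Step 2 — Component impedances:
  R1: Z = R = 1000 Ω
  R2: Z = R = 100 Ω
  L: Z = jωL = j·267·0.0704 = 0 + j18.8 Ω
Step 3 — Parallel branch: R2 || L = 1/(1/R2 + 1/L) = 3.413 + j18.16 Ω.
Step 4 — Series with R1: Z_total = R1 + (R2 || L) = 1003 + j18.16 Ω = 1004∠1.0° Ω.
Step 5 — Source phasor: V = 24.9∠30.0° V = 21.56 + j12.45 V.
Step 6 — Current: I = V / Z = 0.02171 + j0.01201 A = 0.02481∠29.0° A.
Step 7 — Complex power: S = V·I* = 0.6177 + j0.01118 VA.
Step 8 — Real power: P = Re(S) = 0.6177 W.
Step 9 — Reactive power: Q = Im(S) = 0.01118 VAR.
Step 10 — Apparent power: |S| = 0.6178 VA.
Step 11 — Power factor: PF = P/|S| = 0.9998 (lagging).

(a) P = 0.6177 W  (b) Q = 0.01118 VAR  (c) S = 0.6178 VA  (d) PF = 0.9998 (lagging)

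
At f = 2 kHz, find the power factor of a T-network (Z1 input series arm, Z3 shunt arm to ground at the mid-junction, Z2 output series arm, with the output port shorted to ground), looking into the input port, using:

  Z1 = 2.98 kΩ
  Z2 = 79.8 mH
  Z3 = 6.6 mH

Step 1 — Angular frequency: ω = 2π·f = 2π·2000 = 1.257e+04 rad/s.
Step 2 — Component impedances:
  Z1: Z = R = 2980 Ω
  Z2: Z = jωL = j·1.257e+04·0.0798 = 0 + j1003 Ω
  Z3: Z = jωL = j·1.257e+04·0.0066 = 0 + j82.94 Ω
Step 3 — With the output port shorted to ground, the output series arm Z2 runs from the junction to ground; the shunt arm Z3 also runs from the junction to ground. They appear in parallel: Z3 || Z2 = 0 + j76.6 Ω.
Step 4 — Series with input arm Z1: Z_in = Z1 + (Z3 || Z2) = 2980 + j76.6 Ω = 2981∠1.5° Ω.
Step 5 — Power factor: PF = cos(φ) = Re(Z)/|Z| = 2980/2981 = 0.9997.
Step 6 — Type: Im(Z) = 76.6 ⇒ lagging (phase φ = 1.5°).

PF = 0.9997 (lagging, φ = 1.5°)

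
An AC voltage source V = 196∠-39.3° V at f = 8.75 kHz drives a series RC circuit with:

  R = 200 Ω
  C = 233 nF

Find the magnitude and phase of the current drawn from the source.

Step 1 — Angular frequency: ω = 2π·f = 2π·8750 = 5.498e+04 rad/s.
Step 2 — Component impedances:
  R: Z = R = 200 Ω
  C: Z = 1/(jωC) = -j/(ω·C) = 0 - j78.06 Ω
Step 3 — Series combination: Z_total = R + C = 200 - j78.06 Ω = 214.7∠-21.3° Ω.
Step 4 — Source phasor: V = 196∠-39.3° V = 151.7 - j124.1 V.
Step 5 — Ohm's law: I = V / Z_total = (151.7 - j124.1) / (200 - j78.06) = 0.8683 - j0.2818 A.
Step 6 — Convert to polar: |I| = 0.9129 A, ∠I = -18.0°.

I = 0.9129∠-18.0° A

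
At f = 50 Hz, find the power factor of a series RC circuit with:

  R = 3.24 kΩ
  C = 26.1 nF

Step 1 — Angular frequency: ω = 2π·f = 2π·50 = 314.2 rad/s.
Step 2 — Component impedances:
  R: Z = R = 3240 Ω
  C: Z = 1/(jωC) = -j/(ω·C) = 0 - j1.22e+05 Ω
Step 3 — Series combination: Z_total = R + C = 3240 - j1.22e+05 Ω = 1.22e+05∠-88.5° Ω.
Step 4 — Power factor: PF = cos(φ) = Re(Z)/|Z| = 3240/1.22e+05 = 0.02656.
Step 5 — Type: Im(Z) = -1.22e+05 ⇒ leading (phase φ = -88.5°).

PF = 0.02656 (leading, φ = -88.5°)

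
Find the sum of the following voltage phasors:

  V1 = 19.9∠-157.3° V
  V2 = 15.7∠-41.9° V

Step 1 — Convert each phasor to rectangular form:
  V1 = 19.9·(cos(-157.3°) + j·sin(-157.3°)) = -18.36 - j7.68 V
  V2 = 15.7·(cos(-41.9°) + j·sin(-41.9°)) = 11.69 - j10.48 V
Step 2 — Sum components: V_total = -6.673 - j18.16 V.
Step 3 — Convert to polar: |V_total| = 19.35 V, ∠V_total = -110.2°.

V_total = 19.35∠-110.2° V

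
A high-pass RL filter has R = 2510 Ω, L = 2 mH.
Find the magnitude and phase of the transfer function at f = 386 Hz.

Step 1 — Angular frequency: ω = 2π·386 = 2425 rad/s.
Step 2 — Transfer function: H(jω) = jωL/(R + jωL).
Step 3 — Numerator jωL = j·4.851; denominator R + jωL = 2510 + j4.851.
Step 4 — H = 3.735e-06 + j0.001933.
Step 5 — Magnitude: |H| = 0.001933 (-54.3 dB); phase: φ = 89.9°.

|H| = 0.001933 (-54.3 dB), φ = 89.9°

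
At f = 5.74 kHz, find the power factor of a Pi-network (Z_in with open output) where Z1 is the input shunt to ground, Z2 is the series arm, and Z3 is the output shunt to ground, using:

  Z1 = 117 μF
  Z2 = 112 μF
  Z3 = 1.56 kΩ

Step 1 — Angular frequency: ω = 2π·f = 2π·5740 = 3.607e+04 rad/s.
Step 2 — Component impedances:
  Z1: Z = 1/(jωC) = -j/(ω·C) = 0 - j0.237 Ω
  Z2: Z = 1/(jωC) = -j/(ω·C) = 0 - j0.2476 Ω
  Z3: Z = R = 1560 Ω
Step 3 — With open output, the series arm Z2 and the output shunt Z3 appear in series to ground: Z2 + Z3 = 1560 - j0.2476 Ω.
Step 4 — Parallel with input shunt Z1: Z_in = Z1 || (Z2 + Z3) = 3.6e-05 - j0.237 Ω = 0.237∠-90.0° Ω.
Step 5 — Power factor: PF = cos(φ) = Re(Z)/|Z| = 3.6e-05/0.237 = 0.0001519.
Step 6 — Type: Im(Z) = -0.237 ⇒ leading (phase φ = -90.0°).

PF = 0.0001519 (leading, φ = -90.0°)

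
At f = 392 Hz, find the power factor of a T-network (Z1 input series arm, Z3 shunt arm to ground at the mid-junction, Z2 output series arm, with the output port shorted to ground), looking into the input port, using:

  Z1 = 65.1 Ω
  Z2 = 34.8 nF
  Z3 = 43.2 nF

Step 1 — Angular frequency: ω = 2π·f = 2π·392 = 2463 rad/s.
Step 2 — Component impedances:
  Z1: Z = R = 65.1 Ω
  Z2: Z = 1/(jωC) = -j/(ω·C) = 0 - j1.167e+04 Ω
  Z3: Z = 1/(jωC) = -j/(ω·C) = 0 - j9398 Ω
Step 3 — With the output port shorted to ground, the output series arm Z2 runs from the junction to ground; the shunt arm Z3 also runs from the junction to ground. They appear in parallel: Z3 || Z2 = 0 - j5205 Ω.
Step 4 — Series with input arm Z1: Z_in = Z1 + (Z3 || Z2) = 65.1 - j5205 Ω = 5206∠-89.3° Ω.
Step 5 — Power factor: PF = cos(φ) = Re(Z)/|Z| = 65.1/5205.6 = 0.01251.
Step 6 — Type: Im(Z) = -5205 ⇒ leading (phase φ = -89.3°).

PF = 0.01251 (leading, φ = -89.3°)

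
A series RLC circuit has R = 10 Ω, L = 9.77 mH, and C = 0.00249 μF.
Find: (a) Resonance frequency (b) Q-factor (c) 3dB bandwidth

Step 1 — Resonance condition Im(Z)=0 gives ω₀ = 1/√(LC).
Step 2 — ω₀ = 1/√(0.00977·2.49e-09) = 2.027e+05 rad/s.
Step 3 — f₀ = ω₀/(2π) = 3.227e+04 Hz.
Step 4 — Series Q: Q = ω₀L/R = 2.027e+05·0.00977/10 = 198.1.
Step 5 — 3dB bandwidth: Δω = ω₀/Q = 1024 rad/s; BW = Δω/(2π) = 162.9 Hz.

(a) f₀ = 3.227e+04 Hz  (b) Q = 198.1  (c) BW = 162.9 Hz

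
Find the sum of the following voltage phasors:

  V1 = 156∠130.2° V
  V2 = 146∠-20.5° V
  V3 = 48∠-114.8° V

Step 1 — Convert each phasor to rectangular form:
  V1 = 156·(cos(130.2°) + j·sin(130.2°)) = -100.7 + j119.2 V
  V2 = 146·(cos(-20.5°) + j·sin(-20.5°)) = 136.8 - j51.13 V
  V3 = 48·(cos(-114.8°) + j·sin(-114.8°)) = -20.13 - j43.57 V
Step 2 — Sum components: V_total = 15.93 + j24.45 V.
Step 3 — Convert to polar: |V_total| = 29.18 V, ∠V_total = 56.9°.

V_total = 29.18∠56.9° V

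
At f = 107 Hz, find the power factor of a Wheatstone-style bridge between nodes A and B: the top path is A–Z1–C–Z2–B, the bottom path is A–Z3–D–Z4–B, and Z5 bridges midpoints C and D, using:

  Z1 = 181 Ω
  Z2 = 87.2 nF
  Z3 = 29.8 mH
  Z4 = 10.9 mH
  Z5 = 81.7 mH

Step 1 — Angular frequency: ω = 2π·f = 2π·107 = 672.3 rad/s.
Step 2 — Component impedances:
  Z1: Z = R = 181 Ω
  Z2: Z = 1/(jωC) = -j/(ω·C) = 0 - j1.706e+04 Ω
  Z3: Z = jωL = j·672.3·0.0298 = 0 + j20.03 Ω
  Z4: Z = jωL = j·672.3·0.0109 = 0 + j7.328 Ω
  Z5: Z = jωL = j·672.3·0.0817 = 0 + j54.93 Ω
Step 3 — Bridge requires nodal analysis (the Z5 bridge couples midpoints C and D, so the two paths cannot be reduced to a simple series/parallel combination). Setting node B to ground and injecting 1 A at node A, the 3-node admittance system at A, C, D solves to V_A = Z_AB = 1.887 + j26.58 Ω = 26.65∠85.9° Ω.
Step 4 — Power factor: PF = cos(φ) = Re(Z)/|Z| = 1.887/26.65 = 0.07081.
Step 5 — Type: Im(Z) = 26.58 ⇒ lagging (phase φ = 85.9°).

PF = 0.07081 (lagging, φ = 85.9°)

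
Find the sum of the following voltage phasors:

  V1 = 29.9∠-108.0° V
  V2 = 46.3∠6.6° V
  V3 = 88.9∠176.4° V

Step 1 — Convert each phasor to rectangular form:
  V1 = 29.9·(cos(-108.0°) + j·sin(-108.0°)) = -9.24 - j28.44 V
  V2 = 46.3·(cos(6.6°) + j·sin(6.6°)) = 45.99 + j5.322 V
  V3 = 88.9·(cos(176.4°) + j·sin(176.4°)) = -88.72 + j5.582 V
Step 2 — Sum components: V_total = -51.97 - j17.53 V.
Step 3 — Convert to polar: |V_total| = 54.85 V, ∠V_total = -161.4°.

V_total = 54.85∠-161.4° V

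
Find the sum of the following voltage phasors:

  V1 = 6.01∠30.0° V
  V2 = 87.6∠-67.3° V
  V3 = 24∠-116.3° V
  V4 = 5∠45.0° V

Step 1 — Convert each phasor to rectangular form:
  V1 = 6.01·(cos(30.0°) + j·sin(30.0°)) = 5.205 + j3.005 V
  V2 = 87.6·(cos(-67.3°) + j·sin(-67.3°)) = 33.81 - j80.81 V
  V3 = 24·(cos(-116.3°) + j·sin(-116.3°)) = -10.63 - j21.52 V
  V4 = 5·(cos(45.0°) + j·sin(45.0°)) = 3.536 + j3.536 V
Step 2 — Sum components: V_total = 31.91 - j95.79 V.
Step 3 — Convert to polar: |V_total| = 101 V, ∠V_total = -71.6°.

V_total = 101∠-71.6° V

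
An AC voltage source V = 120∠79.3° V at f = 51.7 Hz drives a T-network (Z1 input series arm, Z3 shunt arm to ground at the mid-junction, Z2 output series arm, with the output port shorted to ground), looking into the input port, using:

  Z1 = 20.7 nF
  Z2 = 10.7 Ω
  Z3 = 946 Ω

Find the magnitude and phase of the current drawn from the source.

Step 1 — Angular frequency: ω = 2π·f = 2π·51.7 = 324.8 rad/s.
Step 2 — Component impedances:
  Z1: Z = 1/(jωC) = -j/(ω·C) = 0 - j1.487e+05 Ω
  Z2: Z = R = 10.7 Ω
  Z3: Z = R = 946 Ω
Step 3 — With the output port shorted to ground, the output series arm Z2 runs from the junction to ground; the shunt arm Z3 also runs from the junction to ground. They appear in parallel: Z3 || Z2 = 10.58 Ω.
Step 4 — Series with input arm Z1: Z_in = Z1 + (Z3 || Z2) = 10.58 - j1.487e+05 Ω = 1.487e+05∠-90.0° Ω.
Step 5 — Source phasor: V = 120∠79.3° V = 22.28 + j117.9 V.
Step 6 — Ohm's law: I = V / Z_total = (22.28 + j117.9) / (10.58 - j1.487e+05) = -0.0007929 + j0.0001499 A.
Step 7 — Convert to polar: |I| = 0.0008069 A, ∠I = 169.3°.

I = 0.0008069∠169.3° A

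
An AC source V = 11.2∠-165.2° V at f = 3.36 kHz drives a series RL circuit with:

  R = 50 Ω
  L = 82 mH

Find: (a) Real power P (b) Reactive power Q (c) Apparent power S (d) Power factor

Step 1 — Angular frequency: ω = 2π·f = 2π·3360 = 2.111e+04 rad/s.
Step 2 — Component impedances:
  R: Z = R = 50 Ω
  L: Z = jωL = j·2.111e+04·0.082 = 0 + j1731 Ω
Step 3 — Series combination: Z_total = R + L = 50 + j1731 Ω = 1732∠88.3° Ω.
Step 4 — Source phasor: V = 11.2∠-165.2° V = -10.83 - j2.861 V.
Step 5 — Current: I = V / Z = -0.001832 + j0.006202 A = 0.006467∠106.5° A.
Step 6 — Complex power: S = V·I* = 0.002091 + j0.0724 VA.
Step 7 — Real power: P = Re(S) = 0.002091 W.
Step 8 — Reactive power: Q = Im(S) = 0.0724 VAR.
Step 9 — Apparent power: |S| = 0.07243 VA.
Step 10 — Power factor: PF = P/|S| = 0.02887 (lagging).

(a) P = 0.002091 W  (b) Q = 0.0724 VAR  (c) S = 0.07243 VA  (d) PF = 0.02887 (lagging)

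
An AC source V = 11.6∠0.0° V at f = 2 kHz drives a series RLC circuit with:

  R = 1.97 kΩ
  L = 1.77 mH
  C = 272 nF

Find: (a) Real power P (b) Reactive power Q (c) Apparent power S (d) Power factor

Step 1 — Angular frequency: ω = 2π·f = 2π·2000 = 1.257e+04 rad/s.
Step 2 — Component impedances:
  R: Z = R = 1970 Ω
  L: Z = jωL = j·1.257e+04·0.00177 = 0 + j22.24 Ω
  C: Z = 1/(jωC) = -j/(ω·C) = 0 - j292.6 Ω
Step 3 — Series combination: Z_total = R + L + C = 1970 - j270.3 Ω = 1988∠-7.8° Ω.
Step 4 — Source phasor: V = 11.6∠0.0° V = 11.6 V.
Step 5 — Current: I = V / Z = 0.00578 + j0.0007931 A = 0.005834∠7.8° A.
Step 6 — Complex power: S = V·I* = 0.06704 - j0.009199 VA.
Step 7 — Real power: P = Re(S) = 0.06704 W.
Step 8 — Reactive power: Q = Im(S) = -0.009199 VAR.
Step 9 — Apparent power: |S| = 0.06767 VA.
Step 10 — Power factor: PF = P/|S| = 0.9907 (leading).

(a) P = 0.06704 W  (b) Q = -0.009199 VAR  (c) S = 0.06767 VA  (d) PF = 0.9907 (leading)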